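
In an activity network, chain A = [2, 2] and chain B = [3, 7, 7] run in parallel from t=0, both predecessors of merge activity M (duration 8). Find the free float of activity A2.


ES(A2) = sum of predecessors on chain A = 2
EF(A2) = ES + duration = 2 + 2 = 4
Successor of A2 is M. ES(M) = max(sum(A), sum(B)) = max(4, 17) = 17
Free float = ES(successor) - EF(current) = 17 - 4 = 13

13


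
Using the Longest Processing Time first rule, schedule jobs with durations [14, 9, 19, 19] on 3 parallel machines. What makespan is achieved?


Sort jobs in decreasing order (LPT): [19, 19, 14, 9]
Assign each job to the least loaded machine:
  Machine 1: jobs [19], load = 19
  Machine 2: jobs [19], load = 19
  Machine 3: jobs [14, 9], load = 23
Makespan = max load = 23

23


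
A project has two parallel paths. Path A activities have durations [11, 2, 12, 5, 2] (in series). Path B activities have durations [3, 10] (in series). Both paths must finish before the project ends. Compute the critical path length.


Path A total = 11 + 2 + 12 + 5 + 2 = 32
Path B total = 3 + 10 = 13
Critical path = longest path = max(32, 13) = 32

32


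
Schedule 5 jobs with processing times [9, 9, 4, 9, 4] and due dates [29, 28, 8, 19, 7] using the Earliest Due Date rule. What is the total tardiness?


Sort by due date (EDD order): [(4, 7), (4, 8), (9, 19), (9, 28), (9, 29)]
Compute completion times and tardiness:
  Job 1: p=4, d=7, C=4, tardiness=max(0,4-7)=0
  Job 2: p=4, d=8, C=8, tardiness=max(0,8-8)=0
  Job 3: p=9, d=19, C=17, tardiness=max(0,17-19)=0
  Job 4: p=9, d=28, C=26, tardiness=max(0,26-28)=0
  Job 5: p=9, d=29, C=35, tardiness=max(0,35-29)=6
Total tardiness = 6

6


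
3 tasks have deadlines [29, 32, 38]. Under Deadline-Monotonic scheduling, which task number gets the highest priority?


Sort tasks by relative deadline (ascending):
  Task 1: deadline = 29
  Task 2: deadline = 32
  Task 3: deadline = 38
Priority order (highest first): [1, 2, 3]
Highest priority task = 1

1


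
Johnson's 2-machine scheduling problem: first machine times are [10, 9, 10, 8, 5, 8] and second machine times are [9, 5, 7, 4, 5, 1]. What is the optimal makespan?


Apply Johnson's rule:
  Group 1 (a <= b): [(5, 5, 5)]
  Group 2 (a > b): [(1, 10, 9), (3, 10, 7), (2, 9, 5), (4, 8, 4), (6, 8, 1)]
Optimal job order: [5, 1, 3, 2, 4, 6]
Schedule:
  Job 5: M1 done at 5, M2 done at 10
  Job 1: M1 done at 15, M2 done at 24
  Job 3: M1 done at 25, M2 done at 32
  Job 2: M1 done at 34, M2 done at 39
  Job 4: M1 done at 42, M2 done at 46
  Job 6: M1 done at 50, M2 done at 51
Makespan = 51

51


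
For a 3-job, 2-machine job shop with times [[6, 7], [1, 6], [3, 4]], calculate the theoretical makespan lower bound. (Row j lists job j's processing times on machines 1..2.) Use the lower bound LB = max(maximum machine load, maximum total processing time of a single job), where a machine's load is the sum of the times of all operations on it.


Machine loads:
  Machine 1: 6 + 1 + 3 = 10
  Machine 2: 7 + 6 + 4 = 17
Max machine load = 17
Job totals:
  Job 1: 13
  Job 2: 7
  Job 3: 7
Max job total = 13
Lower bound = max(17, 13) = 17

17


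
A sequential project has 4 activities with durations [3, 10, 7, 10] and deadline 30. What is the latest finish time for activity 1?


LF(activity 1) = deadline - sum of successor durations
Successors: activities 2 through 4 with durations [10, 7, 10]
Sum of successor durations = 27
LF = 30 - 27 = 3

3


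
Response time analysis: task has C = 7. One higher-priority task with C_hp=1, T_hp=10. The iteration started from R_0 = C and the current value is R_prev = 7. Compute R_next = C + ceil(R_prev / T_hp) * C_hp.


R_next = C + ceil(R_prev / T_hp) * C_hp
ceil(7 / 10) = ceil(0.7) = 1
Interference = 1 * 1 = 1
R_next = 7 + 1 = 8

8


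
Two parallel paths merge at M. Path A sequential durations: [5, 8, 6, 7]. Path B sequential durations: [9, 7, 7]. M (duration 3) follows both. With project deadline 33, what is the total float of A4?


Forward pass: ES(A4) = sum of predecessors on chain A = 19
EF = ES + duration = 19 + 7 = 26
Backward pass: LF(M) = deadline = 33; LS(M) = 33 - 3 = 30
LF(A4) = LS(M) - sum(successors on chain A) = 30 - 0 = 30
LS = LF - duration = 30 - 7 = 23
Total float = LS - ES = 23 - 19 = 4

4


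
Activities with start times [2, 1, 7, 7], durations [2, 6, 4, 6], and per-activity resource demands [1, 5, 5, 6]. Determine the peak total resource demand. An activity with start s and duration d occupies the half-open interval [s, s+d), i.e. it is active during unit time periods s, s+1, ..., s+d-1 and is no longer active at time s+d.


Each activity i is active on [start_i, start_i + duration_i).
Compute total resource usage per time slot:
  t=0: active resources = [], total = 0
  t=1: active resources = [5], total = 5
  t=2: active resources = [1, 5], total = 6
  t=3: active resources = [1, 5], total = 6
  t=4: active resources = [5], total = 5
  t=5: active resources = [5], total = 5
  t=6: active resources = [5], total = 5
  t=7: active resources = [5, 6], total = 11
  t=8: active resources = [5, 6], total = 11
  t=9: active resources = [5, 6], total = 11
  t=10: active resources = [5, 6], total = 11
  t=11: active resources = [6], total = 6
  t=12: active resources = [6], total = 6
Peak resource demand = 11

11


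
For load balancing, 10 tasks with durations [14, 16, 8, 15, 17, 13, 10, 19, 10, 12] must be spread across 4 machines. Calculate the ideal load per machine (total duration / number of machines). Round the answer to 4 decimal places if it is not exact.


Total processing time = 14 + 16 + 8 + 15 + 17 + 13 + 10 + 19 + 10 + 12 = 134
Number of machines = 4
Ideal balanced load = 134 / 4 = 33.5

33.5


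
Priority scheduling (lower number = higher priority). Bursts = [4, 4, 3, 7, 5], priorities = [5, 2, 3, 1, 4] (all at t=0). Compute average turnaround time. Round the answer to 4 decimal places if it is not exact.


Sort by priority (ascending = highest first):
Order: [(1, 7), (2, 4), (3, 3), (4, 5), (5, 4)]
Completion times:
  Priority 1, burst=7, C=7
  Priority 2, burst=4, C=11
  Priority 3, burst=3, C=14
  Priority 4, burst=5, C=19
  Priority 5, burst=4, C=23
Average turnaround = 74/5 = 14.8

14.8


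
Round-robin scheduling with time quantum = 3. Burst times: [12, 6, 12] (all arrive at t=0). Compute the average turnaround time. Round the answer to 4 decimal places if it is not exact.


Time quantum = 3
Execution trace:
  J1 runs 3 units, time = 3
  J2 runs 3 units, time = 6
  J3 runs 3 units, time = 9
  J1 runs 3 units, time = 12
  J2 runs 3 units, time = 15
  J3 runs 3 units, time = 18
  J1 runs 3 units, time = 21
  J3 runs 3 units, time = 24
  J1 runs 3 units, time = 27
  J3 runs 3 units, time = 30
Finish times: [27, 15, 30]
Average turnaround = 72/3 = 24.0

24.0


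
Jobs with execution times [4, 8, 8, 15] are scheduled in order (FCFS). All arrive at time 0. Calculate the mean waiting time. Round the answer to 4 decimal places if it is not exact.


FCFS order (as given): [4, 8, 8, 15]
Waiting times:
  Job 1: wait = 0
  Job 2: wait = 4
  Job 3: wait = 12
  Job 4: wait = 20
Sum of waiting times = 36
Average waiting time = 36/4 = 9.0

9.0


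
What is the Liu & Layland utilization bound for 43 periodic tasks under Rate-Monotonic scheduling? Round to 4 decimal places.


Compute 2^(1/43) = 1.0162503252
Subtract 1: 1.0162503252 - 1 = 0.0162503252
Multiply by n: 43 * 0.0162503252 = 0.6987639836
Round to 4 dp: 0.6988

0.6988


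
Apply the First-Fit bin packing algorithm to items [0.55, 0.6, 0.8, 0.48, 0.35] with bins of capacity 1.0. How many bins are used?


Place items sequentially using First-Fit:
  Item 0.55 -> new Bin 1
  Item 0.6 -> new Bin 2
  Item 0.8 -> new Bin 3
  Item 0.48 -> new Bin 4
  Item 0.35 -> Bin 1 (now 0.9)
Total bins used = 4

4


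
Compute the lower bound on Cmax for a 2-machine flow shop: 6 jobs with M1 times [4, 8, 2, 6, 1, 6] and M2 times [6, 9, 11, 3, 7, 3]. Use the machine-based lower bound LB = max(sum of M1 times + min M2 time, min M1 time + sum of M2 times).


LB1 = sum(M1 times) + min(M2 times) = 27 + 3 = 30
LB2 = min(M1 times) + sum(M2 times) = 1 + 39 = 40
Lower bound = max(LB1, LB2) = max(30, 40) = 40

40


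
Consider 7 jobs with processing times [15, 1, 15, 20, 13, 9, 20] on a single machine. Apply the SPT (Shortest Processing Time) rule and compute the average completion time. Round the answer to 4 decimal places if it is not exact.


Sort jobs by processing time (SPT order): [1, 9, 13, 15, 15, 20, 20]
Compute completion times sequentially:
  Job 1: processing = 1, completes at 1
  Job 2: processing = 9, completes at 10
  Job 3: processing = 13, completes at 23
  Job 4: processing = 15, completes at 38
  Job 5: processing = 15, completes at 53
  Job 6: processing = 20, completes at 73
  Job 7: processing = 20, completes at 93
Sum of completion times = 291
Average completion time = 291/7 = 41.5714

41.5714


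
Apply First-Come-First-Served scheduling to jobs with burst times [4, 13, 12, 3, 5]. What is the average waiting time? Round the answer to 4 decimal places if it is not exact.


FCFS order (as given): [4, 13, 12, 3, 5]
Waiting times:
  Job 1: wait = 0
  Job 2: wait = 4
  Job 3: wait = 17
  Job 4: wait = 29
  Job 5: wait = 32
Sum of waiting times = 82
Average waiting time = 82/5 = 16.4

16.4


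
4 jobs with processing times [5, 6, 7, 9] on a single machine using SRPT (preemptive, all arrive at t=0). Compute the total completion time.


Since all jobs arrive at t=0, SRPT equals SPT ordering.
SPT order: [5, 6, 7, 9]
Completion times:
  Job 1: p=5, C=5
  Job 2: p=6, C=11
  Job 3: p=7, C=18
  Job 4: p=9, C=27
Total completion time = 5 + 11 + 18 + 27 = 61

61


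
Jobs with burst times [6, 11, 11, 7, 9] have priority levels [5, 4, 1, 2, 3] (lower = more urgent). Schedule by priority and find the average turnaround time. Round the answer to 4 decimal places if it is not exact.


Sort by priority (ascending = highest first):
Order: [(1, 11), (2, 7), (3, 9), (4, 11), (5, 6)]
Completion times:
  Priority 1, burst=11, C=11
  Priority 2, burst=7, C=18
  Priority 3, burst=9, C=27
  Priority 4, burst=11, C=38
  Priority 5, burst=6, C=44
Average turnaround = 138/5 = 27.6

27.6


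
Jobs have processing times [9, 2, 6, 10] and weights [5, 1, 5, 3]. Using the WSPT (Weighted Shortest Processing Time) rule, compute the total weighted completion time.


Compute p/w ratios and sort ascending (WSPT): [(6, 5), (9, 5), (2, 1), (10, 3)]
Compute weighted completion times:
  Job (p=6,w=5): C=6, w*C=5*6=30
  Job (p=9,w=5): C=15, w*C=5*15=75
  Job (p=2,w=1): C=17, w*C=1*17=17
  Job (p=10,w=3): C=27, w*C=3*27=81
Total weighted completion time = 203

203


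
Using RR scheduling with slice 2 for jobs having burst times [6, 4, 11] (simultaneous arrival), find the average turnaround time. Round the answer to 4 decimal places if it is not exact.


Time quantum = 2
Execution trace:
  J1 runs 2 units, time = 2
  J2 runs 2 units, time = 4
  J3 runs 2 units, time = 6
  J1 runs 2 units, time = 8
  J2 runs 2 units, time = 10
  J3 runs 2 units, time = 12
  J1 runs 2 units, time = 14
  J3 runs 2 units, time = 16
  J3 runs 2 units, time = 18
  J3 runs 2 units, time = 20
  J3 runs 1 units, time = 21
Finish times: [14, 10, 21]
Average turnaround = 45/3 = 15.0

15.0


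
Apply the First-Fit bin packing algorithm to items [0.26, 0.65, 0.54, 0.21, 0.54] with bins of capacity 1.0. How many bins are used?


Place items sequentially using First-Fit:
  Item 0.26 -> new Bin 1
  Item 0.65 -> Bin 1 (now 0.91)
  Item 0.54 -> new Bin 2
  Item 0.21 -> Bin 2 (now 0.75)
  Item 0.54 -> new Bin 3
Total bins used = 3

3


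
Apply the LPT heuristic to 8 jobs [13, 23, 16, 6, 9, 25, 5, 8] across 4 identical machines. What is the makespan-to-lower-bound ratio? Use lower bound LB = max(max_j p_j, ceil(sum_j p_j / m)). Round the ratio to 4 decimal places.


LPT order: [25, 23, 16, 13, 9, 8, 6, 5]
Machine loads after assignment: [25, 28, 24, 28]
LPT makespan = 28
Lower bound = max(max_job, ceil(total/4)) = max(25, 27) = 27
Ratio = 28 / 27 = 1.037

1.037


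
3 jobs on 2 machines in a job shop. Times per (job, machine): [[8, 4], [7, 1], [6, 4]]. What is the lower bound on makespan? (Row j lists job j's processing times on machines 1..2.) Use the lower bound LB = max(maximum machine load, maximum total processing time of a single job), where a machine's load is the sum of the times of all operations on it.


Machine loads:
  Machine 1: 8 + 7 + 6 = 21
  Machine 2: 4 + 1 + 4 = 9
Max machine load = 21
Job totals:
  Job 1: 12
  Job 2: 8
  Job 3: 10
Max job total = 12
Lower bound = max(21, 12) = 21

21


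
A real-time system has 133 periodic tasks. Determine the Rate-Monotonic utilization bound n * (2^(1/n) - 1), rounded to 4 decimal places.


Compute 2^(1/133) = 1.0052252371
Subtract 1: 1.0052252371 - 1 = 0.0052252371
Multiply by n: 133 * 0.0052252371 = 0.6949565343
Round to 4 dp: 0.6950

0.6950


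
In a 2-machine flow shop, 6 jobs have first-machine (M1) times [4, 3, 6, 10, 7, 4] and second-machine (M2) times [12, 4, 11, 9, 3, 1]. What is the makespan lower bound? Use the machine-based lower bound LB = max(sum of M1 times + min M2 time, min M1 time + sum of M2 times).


LB1 = sum(M1 times) + min(M2 times) = 34 + 1 = 35
LB2 = min(M1 times) + sum(M2 times) = 3 + 40 = 43
Lower bound = max(LB1, LB2) = max(35, 43) = 43

43


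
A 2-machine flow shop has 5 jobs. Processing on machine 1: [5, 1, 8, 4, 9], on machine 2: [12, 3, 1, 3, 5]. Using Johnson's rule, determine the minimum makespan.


Apply Johnson's rule:
  Group 1 (a <= b): [(2, 1, 3), (1, 5, 12)]
  Group 2 (a > b): [(5, 9, 5), (4, 4, 3), (3, 8, 1)]
Optimal job order: [2, 1, 5, 4, 3]
Schedule:
  Job 2: M1 done at 1, M2 done at 4
  Job 1: M1 done at 6, M2 done at 18
  Job 5: M1 done at 15, M2 done at 23
  Job 4: M1 done at 19, M2 done at 26
  Job 3: M1 done at 27, M2 done at 28
Makespan = 28

28


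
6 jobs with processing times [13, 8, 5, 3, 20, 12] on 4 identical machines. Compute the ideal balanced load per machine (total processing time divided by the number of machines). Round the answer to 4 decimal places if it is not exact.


Total processing time = 13 + 8 + 5 + 3 + 20 + 12 = 61
Number of machines = 4
Ideal balanced load = 61 / 4 = 15.25

15.25


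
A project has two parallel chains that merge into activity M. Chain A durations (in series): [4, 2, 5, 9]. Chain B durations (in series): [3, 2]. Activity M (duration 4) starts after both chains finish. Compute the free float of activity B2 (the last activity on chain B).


ES(B2) = sum of predecessors on chain B = 3
EF(B2) = ES + duration = 3 + 2 = 5
Successor of B2 is M. ES(M) = max(sum(A), sum(B)) = max(20, 5) = 20
Free float = ES(successor) - EF(current) = 20 - 5 = 15

15


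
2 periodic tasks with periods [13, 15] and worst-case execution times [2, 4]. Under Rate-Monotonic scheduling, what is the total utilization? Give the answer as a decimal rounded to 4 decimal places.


Compute individual utilizations (exact fractions):
  Task 1: C/T = 2/13 (approx. 0.1538)
  Task 2: C/T = 4/15 (approx. 0.2667)
Total utilization U = 2/13 + 4/15 = 82/195
Rounded to 4 decimal places: U = 0.4205
RM (Liu & Layland) bound for 2 tasks = 0.828427; compare with U = 82/195 (approx. 0.420513)
U <= bound, so schedulable by RM sufficient condition.

0.4205


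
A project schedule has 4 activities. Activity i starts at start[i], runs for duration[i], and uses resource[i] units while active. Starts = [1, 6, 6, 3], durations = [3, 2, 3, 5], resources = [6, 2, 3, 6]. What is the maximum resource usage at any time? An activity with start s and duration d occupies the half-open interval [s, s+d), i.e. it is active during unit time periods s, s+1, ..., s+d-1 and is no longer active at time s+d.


Each activity i is active on [start_i, start_i + duration_i).
Compute total resource usage per time slot:
  t=0: active resources = [], total = 0
  t=1: active resources = [6], total = 6
  t=2: active resources = [6], total = 6
  t=3: active resources = [6, 6], total = 12
  t=4: active resources = [6], total = 6
  t=5: active resources = [6], total = 6
  t=6: active resources = [2, 3, 6], total = 11
  t=7: active resources = [2, 3, 6], total = 11
  t=8: active resources = [3], total = 3
Peak resource demand = 12

12


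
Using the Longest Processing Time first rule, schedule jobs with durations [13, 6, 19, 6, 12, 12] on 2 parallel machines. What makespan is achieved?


Sort jobs in decreasing order (LPT): [19, 13, 12, 12, 6, 6]
Assign each job to the least loaded machine:
  Machine 1: jobs [19, 12, 6], load = 37
  Machine 2: jobs [13, 12, 6], load = 31
Makespan = max load = 37

37


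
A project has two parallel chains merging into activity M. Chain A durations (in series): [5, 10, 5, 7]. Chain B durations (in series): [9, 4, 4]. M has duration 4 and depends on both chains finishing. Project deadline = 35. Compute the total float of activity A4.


Forward pass: ES(A4) = sum of predecessors on chain A = 20
EF = ES + duration = 20 + 7 = 27
Backward pass: LF(M) = deadline = 35; LS(M) = 35 - 4 = 31
LF(A4) = LS(M) - sum(successors on chain A) = 31 - 0 = 31
LS = LF - duration = 31 - 7 = 24
Total float = LS - ES = 24 - 20 = 4

4


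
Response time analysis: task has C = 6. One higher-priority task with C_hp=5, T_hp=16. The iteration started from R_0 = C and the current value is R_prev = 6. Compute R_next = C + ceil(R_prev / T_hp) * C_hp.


R_next = C + ceil(R_prev / T_hp) * C_hp
ceil(6 / 16) = ceil(0.375) = 1
Interference = 1 * 5 = 5
R_next = 6 + 5 = 11

11


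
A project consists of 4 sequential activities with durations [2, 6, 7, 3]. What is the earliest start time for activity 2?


Activity 2 starts after activities 1 through 1 complete.
Predecessor durations: [2]
ES = 2 = 2

2


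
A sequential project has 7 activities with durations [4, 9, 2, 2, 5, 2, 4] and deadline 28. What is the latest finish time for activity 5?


LF(activity 5) = deadline - sum of successor durations
Successors: activities 6 through 7 with durations [2, 4]
Sum of successor durations = 6
LF = 28 - 6 = 22

22


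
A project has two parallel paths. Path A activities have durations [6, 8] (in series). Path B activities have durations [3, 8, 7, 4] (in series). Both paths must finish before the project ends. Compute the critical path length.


Path A total = 6 + 8 = 14
Path B total = 3 + 8 + 7 + 4 = 22
Critical path = longest path = max(14, 22) = 22

22


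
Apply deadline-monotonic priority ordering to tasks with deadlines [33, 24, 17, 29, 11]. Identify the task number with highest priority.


Sort tasks by relative deadline (ascending):
  Task 5: deadline = 11
  Task 3: deadline = 17
  Task 2: deadline = 24
  Task 4: deadline = 29
  Task 1: deadline = 33
Priority order (highest first): [5, 3, 2, 4, 1]
Highest priority task = 5

5


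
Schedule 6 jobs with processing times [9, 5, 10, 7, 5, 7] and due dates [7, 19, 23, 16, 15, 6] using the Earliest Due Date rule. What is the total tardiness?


Sort by due date (EDD order): [(7, 6), (9, 7), (5, 15), (7, 16), (5, 19), (10, 23)]
Compute completion times and tardiness:
  Job 1: p=7, d=6, C=7, tardiness=max(0,7-6)=1
  Job 2: p=9, d=7, C=16, tardiness=max(0,16-7)=9
  Job 3: p=5, d=15, C=21, tardiness=max(0,21-15)=6
  Job 4: p=7, d=16, C=28, tardiness=max(0,28-16)=12
  Job 5: p=5, d=19, C=33, tardiness=max(0,33-19)=14
  Job 6: p=10, d=23, C=43, tardiness=max(0,43-23)=20
Total tardiness = 62

62


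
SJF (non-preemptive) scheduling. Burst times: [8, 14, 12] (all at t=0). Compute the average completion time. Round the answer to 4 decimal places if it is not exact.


SJF order (ascending): [8, 12, 14]
Completion times:
  Job 1: burst=8, C=8
  Job 2: burst=12, C=20
  Job 3: burst=14, C=34
Average completion = 62/3 = 20.6667

20.6667


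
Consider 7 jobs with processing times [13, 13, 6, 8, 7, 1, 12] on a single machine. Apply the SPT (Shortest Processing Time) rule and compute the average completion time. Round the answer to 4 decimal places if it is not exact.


Sort jobs by processing time (SPT order): [1, 6, 7, 8, 12, 13, 13]
Compute completion times sequentially:
  Job 1: processing = 1, completes at 1
  Job 2: processing = 6, completes at 7
  Job 3: processing = 7, completes at 14
  Job 4: processing = 8, completes at 22
  Job 5: processing = 12, completes at 34
  Job 6: processing = 13, completes at 47
  Job 7: processing = 13, completes at 60
Sum of completion times = 185
Average completion time = 185/7 = 26.4286

26.4286


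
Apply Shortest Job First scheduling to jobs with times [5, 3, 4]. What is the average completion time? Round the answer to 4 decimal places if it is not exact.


SJF order (ascending): [3, 4, 5]
Completion times:
  Job 1: burst=3, C=3
  Job 2: burst=4, C=7
  Job 3: burst=5, C=12
Average completion = 22/3 = 7.3333

7.3333


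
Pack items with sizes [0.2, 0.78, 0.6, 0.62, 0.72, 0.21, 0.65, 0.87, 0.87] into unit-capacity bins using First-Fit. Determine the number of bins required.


Place items sequentially using First-Fit:
  Item 0.2 -> new Bin 1
  Item 0.78 -> Bin 1 (now 0.98)
  Item 0.6 -> new Bin 2
  Item 0.62 -> new Bin 3
  Item 0.72 -> new Bin 4
  Item 0.21 -> Bin 2 (now 0.81)
  Item 0.65 -> new Bin 5
  Item 0.87 -> new Bin 6
  Item 0.87 -> new Bin 7
Total bins used = 7

7


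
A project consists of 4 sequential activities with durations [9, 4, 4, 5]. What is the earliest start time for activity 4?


Activity 4 starts after activities 1 through 3 complete.
Predecessor durations: [9, 4, 4]
ES = 9 + 4 + 4 = 17

17


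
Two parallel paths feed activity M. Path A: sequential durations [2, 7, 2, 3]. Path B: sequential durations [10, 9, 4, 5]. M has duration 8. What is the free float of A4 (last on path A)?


ES(A4) = sum of predecessors on chain A = 11
EF(A4) = ES + duration = 11 + 3 = 14
Successor of A4 is M. ES(M) = max(sum(A), sum(B)) = max(14, 28) = 28
Free float = ES(successor) - EF(current) = 28 - 14 = 14

14


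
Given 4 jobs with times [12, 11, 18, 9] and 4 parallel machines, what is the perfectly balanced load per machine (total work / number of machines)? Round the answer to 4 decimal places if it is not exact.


Total processing time = 12 + 11 + 18 + 9 = 50
Number of machines = 4
Ideal balanced load = 50 / 4 = 12.5

12.5


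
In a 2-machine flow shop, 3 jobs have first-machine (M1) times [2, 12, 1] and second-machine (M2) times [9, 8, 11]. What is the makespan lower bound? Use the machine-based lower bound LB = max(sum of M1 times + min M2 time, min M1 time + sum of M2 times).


LB1 = sum(M1 times) + min(M2 times) = 15 + 8 = 23
LB2 = min(M1 times) + sum(M2 times) = 1 + 28 = 29
Lower bound = max(LB1, LB2) = max(23, 29) = 29

29


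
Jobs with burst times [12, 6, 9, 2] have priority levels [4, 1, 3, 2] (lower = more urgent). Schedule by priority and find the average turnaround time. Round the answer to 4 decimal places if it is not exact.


Sort by priority (ascending = highest first):
Order: [(1, 6), (2, 2), (3, 9), (4, 12)]
Completion times:
  Priority 1, burst=6, C=6
  Priority 2, burst=2, C=8
  Priority 3, burst=9, C=17
  Priority 4, burst=12, C=29
Average turnaround = 60/4 = 15.0

15.0


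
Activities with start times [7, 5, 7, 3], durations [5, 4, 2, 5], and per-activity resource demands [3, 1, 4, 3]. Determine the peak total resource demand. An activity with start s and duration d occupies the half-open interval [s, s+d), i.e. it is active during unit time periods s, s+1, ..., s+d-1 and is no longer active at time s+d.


Each activity i is active on [start_i, start_i + duration_i).
Compute total resource usage per time slot:
  t=0: active resources = [], total = 0
  t=1: active resources = [], total = 0
  t=2: active resources = [], total = 0
  t=3: active resources = [3], total = 3
  t=4: active resources = [3], total = 3
  t=5: active resources = [1, 3], total = 4
  t=6: active resources = [1, 3], total = 4
  t=7: active resources = [3, 1, 4, 3], total = 11
  t=8: active resources = [3, 1, 4], total = 8
  t=9: active resources = [3], total = 3
  t=10: active resources = [3], total = 3
  t=11: active resources = [3], total = 3
Peak resource demand = 11

11


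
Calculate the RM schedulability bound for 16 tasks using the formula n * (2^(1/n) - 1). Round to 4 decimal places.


Compute 2^(1/16) = 1.0442737824
Subtract 1: 1.0442737824 - 1 = 0.0442737824
Multiply by n: 16 * 0.0442737824 = 0.7083805184
Round to 4 dp: 0.7084

0.7084


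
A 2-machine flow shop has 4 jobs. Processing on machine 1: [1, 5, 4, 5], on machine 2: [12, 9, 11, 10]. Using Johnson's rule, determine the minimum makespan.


Apply Johnson's rule:
  Group 1 (a <= b): [(1, 1, 12), (3, 4, 11), (2, 5, 9), (4, 5, 10)]
  Group 2 (a > b): []
Optimal job order: [1, 3, 2, 4]
Schedule:
  Job 1: M1 done at 1, M2 done at 13
  Job 3: M1 done at 5, M2 done at 24
  Job 2: M1 done at 10, M2 done at 33
  Job 4: M1 done at 15, M2 done at 43
Makespan = 43

43


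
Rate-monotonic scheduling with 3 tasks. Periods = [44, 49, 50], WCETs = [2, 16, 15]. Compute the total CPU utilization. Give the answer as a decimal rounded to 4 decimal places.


Compute individual utilizations (exact fractions):
  Task 1: C/T = 2/44 = 1/22 (approx. 0.0455)
  Task 2: C/T = 16/49 (approx. 0.3265)
  Task 3: C/T = 15/50 = 3/10 (approx. 0.3)
Total utilization U = 1/22 + 16/49 + 3/10 = 1811/2695
Rounded to 4 decimal places: U = 0.6720
RM (Liu & Layland) bound for 3 tasks = 0.779763; compare with U = 1811/2695 (approx. 0.671985)
U <= bound, so schedulable by RM sufficient condition.

0.6720


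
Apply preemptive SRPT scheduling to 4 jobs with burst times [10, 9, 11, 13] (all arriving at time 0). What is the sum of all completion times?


Since all jobs arrive at t=0, SRPT equals SPT ordering.
SPT order: [9, 10, 11, 13]
Completion times:
  Job 1: p=9, C=9
  Job 2: p=10, C=19
  Job 3: p=11, C=30
  Job 4: p=13, C=43
Total completion time = 9 + 19 + 30 + 43 = 101

101


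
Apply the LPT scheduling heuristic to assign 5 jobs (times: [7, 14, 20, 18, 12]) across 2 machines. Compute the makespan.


Sort jobs in decreasing order (LPT): [20, 18, 14, 12, 7]
Assign each job to the least loaded machine:
  Machine 1: jobs [20, 12, 7], load = 39
  Machine 2: jobs [18, 14], load = 32
Makespan = max load = 39

39


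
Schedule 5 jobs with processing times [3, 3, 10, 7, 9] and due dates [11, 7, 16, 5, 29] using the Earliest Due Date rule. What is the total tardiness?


Sort by due date (EDD order): [(7, 5), (3, 7), (3, 11), (10, 16), (9, 29)]
Compute completion times and tardiness:
  Job 1: p=7, d=5, C=7, tardiness=max(0,7-5)=2
  Job 2: p=3, d=7, C=10, tardiness=max(0,10-7)=3
  Job 3: p=3, d=11, C=13, tardiness=max(0,13-11)=2
  Job 4: p=10, d=16, C=23, tardiness=max(0,23-16)=7
  Job 5: p=9, d=29, C=32, tardiness=max(0,32-29)=3
Total tardiness = 17

17


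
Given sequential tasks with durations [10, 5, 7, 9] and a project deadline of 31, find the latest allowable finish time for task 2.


LF(activity 2) = deadline - sum of successor durations
Successors: activities 3 through 4 with durations [7, 9]
Sum of successor durations = 16
LF = 31 - 16 = 15

15


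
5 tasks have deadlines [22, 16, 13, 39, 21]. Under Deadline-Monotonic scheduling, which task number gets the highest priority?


Sort tasks by relative deadline (ascending):
  Task 3: deadline = 13
  Task 2: deadline = 16
  Task 5: deadline = 21
  Task 1: deadline = 22
  Task 4: deadline = 39
Priority order (highest first): [3, 2, 5, 1, 4]
Highest priority task = 3

3


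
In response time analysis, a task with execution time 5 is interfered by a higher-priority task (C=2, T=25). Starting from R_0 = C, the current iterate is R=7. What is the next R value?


R_next = C + ceil(R_prev / T_hp) * C_hp
ceil(7 / 25) = ceil(0.28) = 1
Interference = 1 * 2 = 2
R_next = 5 + 2 = 7
R_next = R_prev, so the iteration has converged (response time = 7).

7


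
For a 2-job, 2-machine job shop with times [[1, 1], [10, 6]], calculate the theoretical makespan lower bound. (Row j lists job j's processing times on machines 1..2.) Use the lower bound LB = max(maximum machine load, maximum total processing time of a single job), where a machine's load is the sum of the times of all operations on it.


Machine loads:
  Machine 1: 1 + 10 = 11
  Machine 2: 1 + 6 = 7
Max machine load = 11
Job totals:
  Job 1: 2
  Job 2: 16
Max job total = 16
Lower bound = max(11, 16) = 16

16


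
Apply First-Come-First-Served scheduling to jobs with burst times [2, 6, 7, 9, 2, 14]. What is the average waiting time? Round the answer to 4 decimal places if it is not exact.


FCFS order (as given): [2, 6, 7, 9, 2, 14]
Waiting times:
  Job 1: wait = 0
  Job 2: wait = 2
  Job 3: wait = 8
  Job 4: wait = 15
  Job 5: wait = 24
  Job 6: wait = 26
Sum of waiting times = 75
Average waiting time = 75/6 = 12.5

12.5


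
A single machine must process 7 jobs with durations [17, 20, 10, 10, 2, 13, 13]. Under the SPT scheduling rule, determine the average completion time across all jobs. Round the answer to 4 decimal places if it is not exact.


Sort jobs by processing time (SPT order): [2, 10, 10, 13, 13, 17, 20]
Compute completion times sequentially:
  Job 1: processing = 2, completes at 2
  Job 2: processing = 10, completes at 12
  Job 3: processing = 10, completes at 22
  Job 4: processing = 13, completes at 35
  Job 5: processing = 13, completes at 48
  Job 6: processing = 17, completes at 65
  Job 7: processing = 20, completes at 85
Sum of completion times = 269
Average completion time = 269/7 = 38.4286

38.4286


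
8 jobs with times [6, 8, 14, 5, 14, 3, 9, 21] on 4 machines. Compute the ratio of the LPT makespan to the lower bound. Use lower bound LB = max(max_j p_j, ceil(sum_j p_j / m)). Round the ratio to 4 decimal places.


LPT order: [21, 14, 14, 9, 8, 6, 5, 3]
Machine loads after assignment: [21, 20, 19, 20]
LPT makespan = 21
Lower bound = max(max_job, ceil(total/4)) = max(21, 20) = 21
Ratio = 21 / 21 = 1.0

1.0


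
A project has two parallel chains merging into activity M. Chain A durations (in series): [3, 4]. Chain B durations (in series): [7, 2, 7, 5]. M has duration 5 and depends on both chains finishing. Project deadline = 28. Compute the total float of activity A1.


Forward pass: ES(A1) = sum of predecessors on chain A = 0
EF = ES + duration = 0 + 3 = 3
Backward pass: LF(M) = deadline = 28; LS(M) = 28 - 5 = 23
LF(A1) = LS(M) - sum(successors on chain A) = 23 - 4 = 19
LS = LF - duration = 19 - 3 = 16
Total float = LS - ES = 16 - 0 = 16

16


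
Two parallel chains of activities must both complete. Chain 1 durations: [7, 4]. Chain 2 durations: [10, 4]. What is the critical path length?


Path A total = 7 + 4 = 11
Path B total = 10 + 4 = 14
Critical path = longest path = max(11, 14) = 14

14


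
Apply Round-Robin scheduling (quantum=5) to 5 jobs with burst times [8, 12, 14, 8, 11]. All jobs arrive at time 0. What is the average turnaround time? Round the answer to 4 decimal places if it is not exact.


Time quantum = 5
Execution trace:
  J1 runs 5 units, time = 5
  J2 runs 5 units, time = 10
  J3 runs 5 units, time = 15
  J4 runs 5 units, time = 20
  J5 runs 5 units, time = 25
  J1 runs 3 units, time = 28
  J2 runs 5 units, time = 33
  J3 runs 5 units, time = 38
  J4 runs 3 units, time = 41
  J5 runs 5 units, time = 46
  J2 runs 2 units, time = 48
  J3 runs 4 units, time = 52
  J5 runs 1 units, time = 53
Finish times: [28, 48, 52, 41, 53]
Average turnaround = 222/5 = 44.4

44.4


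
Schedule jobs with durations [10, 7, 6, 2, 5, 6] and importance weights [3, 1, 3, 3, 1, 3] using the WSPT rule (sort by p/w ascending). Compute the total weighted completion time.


Compute p/w ratios and sort ascending (WSPT): [(2, 3), (6, 3), (6, 3), (10, 3), (5, 1), (7, 1)]
Compute weighted completion times:
  Job (p=2,w=3): C=2, w*C=3*2=6
  Job (p=6,w=3): C=8, w*C=3*8=24
  Job (p=6,w=3): C=14, w*C=3*14=42
  Job (p=10,w=3): C=24, w*C=3*24=72
  Job (p=5,w=1): C=29, w*C=1*29=29
  Job (p=7,w=1): C=36, w*C=1*36=36
Total weighted completion time = 209

209


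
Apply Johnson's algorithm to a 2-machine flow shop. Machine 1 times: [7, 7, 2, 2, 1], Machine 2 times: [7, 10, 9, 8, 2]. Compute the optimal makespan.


Apply Johnson's rule:
  Group 1 (a <= b): [(5, 1, 2), (3, 2, 9), (4, 2, 8), (1, 7, 7), (2, 7, 10)]
  Group 2 (a > b): []
Optimal job order: [5, 3, 4, 1, 2]
Schedule:
  Job 5: M1 done at 1, M2 done at 3
  Job 3: M1 done at 3, M2 done at 12
  Job 4: M1 done at 5, M2 done at 20
  Job 1: M1 done at 12, M2 done at 27
  Job 2: M1 done at 19, M2 done at 37
Makespan = 37

37


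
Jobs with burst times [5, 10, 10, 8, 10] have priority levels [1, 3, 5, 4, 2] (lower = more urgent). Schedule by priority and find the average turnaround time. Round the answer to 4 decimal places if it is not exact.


Sort by priority (ascending = highest first):
Order: [(1, 5), (2, 10), (3, 10), (4, 8), (5, 10)]
Completion times:
  Priority 1, burst=5, C=5
  Priority 2, burst=10, C=15
  Priority 3, burst=10, C=25
  Priority 4, burst=8, C=33
  Priority 5, burst=10, C=43
Average turnaround = 121/5 = 24.2

24.2


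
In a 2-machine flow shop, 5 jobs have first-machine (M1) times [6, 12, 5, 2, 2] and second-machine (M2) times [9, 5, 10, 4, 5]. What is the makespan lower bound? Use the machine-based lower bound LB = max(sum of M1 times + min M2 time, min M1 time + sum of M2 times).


LB1 = sum(M1 times) + min(M2 times) = 27 + 4 = 31
LB2 = min(M1 times) + sum(M2 times) = 2 + 33 = 35
Lower bound = max(LB1, LB2) = max(31, 35) = 35

35


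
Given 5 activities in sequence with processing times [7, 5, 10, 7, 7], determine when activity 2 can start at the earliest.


Activity 2 starts after activities 1 through 1 complete.
Predecessor durations: [7]
ES = 7 = 7

7


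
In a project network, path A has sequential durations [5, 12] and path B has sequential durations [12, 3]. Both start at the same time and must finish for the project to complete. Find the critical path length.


Path A total = 5 + 12 = 17
Path B total = 12 + 3 = 15
Critical path = longest path = max(17, 15) = 17

17


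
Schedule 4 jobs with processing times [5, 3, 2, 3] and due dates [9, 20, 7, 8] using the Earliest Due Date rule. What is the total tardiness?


Sort by due date (EDD order): [(2, 7), (3, 8), (5, 9), (3, 20)]
Compute completion times and tardiness:
  Job 1: p=2, d=7, C=2, tardiness=max(0,2-7)=0
  Job 2: p=3, d=8, C=5, tardiness=max(0,5-8)=0
  Job 3: p=5, d=9, C=10, tardiness=max(0,10-9)=1
  Job 4: p=3, d=20, C=13, tardiness=max(0,13-20)=0
Total tardiness = 1

1


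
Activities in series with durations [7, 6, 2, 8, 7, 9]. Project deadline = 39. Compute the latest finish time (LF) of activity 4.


LF(activity 4) = deadline - sum of successor durations
Successors: activities 5 through 6 with durations [7, 9]
Sum of successor durations = 16
LF = 39 - 16 = 23

23


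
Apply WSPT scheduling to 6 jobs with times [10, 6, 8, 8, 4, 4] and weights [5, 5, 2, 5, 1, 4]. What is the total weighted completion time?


Compute p/w ratios and sort ascending (WSPT): [(4, 4), (6, 5), (8, 5), (10, 5), (8, 2), (4, 1)]
Compute weighted completion times:
  Job (p=4,w=4): C=4, w*C=4*4=16
  Job (p=6,w=5): C=10, w*C=5*10=50
  Job (p=8,w=5): C=18, w*C=5*18=90
  Job (p=10,w=5): C=28, w*C=5*28=140
  Job (p=8,w=2): C=36, w*C=2*36=72
  Job (p=4,w=1): C=40, w*C=1*40=40
Total weighted completion time = 408

408


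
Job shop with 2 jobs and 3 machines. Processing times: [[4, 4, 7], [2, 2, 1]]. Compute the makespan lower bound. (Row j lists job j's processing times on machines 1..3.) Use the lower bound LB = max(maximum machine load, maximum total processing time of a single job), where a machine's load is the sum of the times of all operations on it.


Machine loads:
  Machine 1: 4 + 2 = 6
  Machine 2: 4 + 2 = 6
  Machine 3: 7 + 1 = 8
Max machine load = 8
Job totals:
  Job 1: 15
  Job 2: 5
Max job total = 15
Lower bound = max(8, 15) = 15

15


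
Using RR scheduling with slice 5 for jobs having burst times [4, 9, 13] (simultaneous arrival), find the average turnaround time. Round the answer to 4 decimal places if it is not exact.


Time quantum = 5
Execution trace:
  J1 runs 4 units, time = 4
  J2 runs 5 units, time = 9
  J3 runs 5 units, time = 14
  J2 runs 4 units, time = 18
  J3 runs 5 units, time = 23
  J3 runs 3 units, time = 26
Finish times: [4, 18, 26]
Average turnaround = 48/3 = 16.0

16.0


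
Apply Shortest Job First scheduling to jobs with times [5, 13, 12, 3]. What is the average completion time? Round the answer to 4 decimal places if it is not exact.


SJF order (ascending): [3, 5, 12, 13]
Completion times:
  Job 1: burst=3, C=3
  Job 2: burst=5, C=8
  Job 3: burst=12, C=20
  Job 4: burst=13, C=33
Average completion = 64/4 = 16.0

16.0


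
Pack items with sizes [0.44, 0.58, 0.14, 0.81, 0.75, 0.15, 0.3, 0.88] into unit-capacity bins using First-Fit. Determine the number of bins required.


Place items sequentially using First-Fit:
  Item 0.44 -> new Bin 1
  Item 0.58 -> new Bin 2
  Item 0.14 -> Bin 1 (now 0.58)
  Item 0.81 -> new Bin 3
  Item 0.75 -> new Bin 4
  Item 0.15 -> Bin 1 (now 0.73)
  Item 0.3 -> Bin 2 (now 0.88)
  Item 0.88 -> new Bin 5
Total bins used = 5

5


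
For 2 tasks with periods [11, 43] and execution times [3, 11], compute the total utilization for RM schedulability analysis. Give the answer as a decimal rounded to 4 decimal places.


Compute individual utilizations (exact fractions):
  Task 1: C/T = 3/11 (approx. 0.2727)
  Task 2: C/T = 11/43 (approx. 0.2558)
Total utilization U = 3/11 + 11/43 = 250/473
Rounded to 4 decimal places: U = 0.5285
RM (Liu & Layland) bound for 2 tasks = 0.828427; compare with U = 250/473 (approx. 0.528541)
U <= bound, so schedulable by RM sufficient condition.

0.5285


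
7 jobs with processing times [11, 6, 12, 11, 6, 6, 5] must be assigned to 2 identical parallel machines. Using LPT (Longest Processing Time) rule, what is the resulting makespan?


Sort jobs in decreasing order (LPT): [12, 11, 11, 6, 6, 6, 5]
Assign each job to the least loaded machine:
  Machine 1: jobs [12, 6, 6, 5], load = 29
  Machine 2: jobs [11, 11, 6], load = 28
Makespan = max load = 29

29


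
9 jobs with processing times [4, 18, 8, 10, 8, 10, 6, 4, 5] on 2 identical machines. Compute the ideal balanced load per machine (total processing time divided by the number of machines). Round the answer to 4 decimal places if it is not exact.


Total processing time = 4 + 18 + 8 + 10 + 8 + 10 + 6 + 4 + 5 = 73
Number of machines = 2
Ideal balanced load = 73 / 2 = 36.5

36.5


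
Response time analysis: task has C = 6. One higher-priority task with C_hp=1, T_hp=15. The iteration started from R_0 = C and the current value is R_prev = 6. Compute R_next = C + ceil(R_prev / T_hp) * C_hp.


R_next = C + ceil(R_prev / T_hp) * C_hp
ceil(6 / 15) = ceil(0.4) = 1
Interference = 1 * 1 = 1
R_next = 6 + 1 = 7

7


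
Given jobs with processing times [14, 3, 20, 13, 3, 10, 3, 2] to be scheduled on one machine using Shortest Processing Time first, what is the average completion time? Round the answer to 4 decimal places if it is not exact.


Sort jobs by processing time (SPT order): [2, 3, 3, 3, 10, 13, 14, 20]
Compute completion times sequentially:
  Job 1: processing = 2, completes at 2
  Job 2: processing = 3, completes at 5
  Job 3: processing = 3, completes at 8
  Job 4: processing = 3, completes at 11
  Job 5: processing = 10, completes at 21
  Job 6: processing = 13, completes at 34
  Job 7: processing = 14, completes at 48
  Job 8: processing = 20, completes at 68
Sum of completion times = 197
Average completion time = 197/8 = 24.625

24.625


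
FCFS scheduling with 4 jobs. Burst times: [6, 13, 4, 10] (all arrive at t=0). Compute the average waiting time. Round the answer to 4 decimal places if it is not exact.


FCFS order (as given): [6, 13, 4, 10]
Waiting times:
  Job 1: wait = 0
  Job 2: wait = 6
  Job 3: wait = 19
  Job 4: wait = 23
Sum of waiting times = 48
Average waiting time = 48/4 = 12.0

12.0
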